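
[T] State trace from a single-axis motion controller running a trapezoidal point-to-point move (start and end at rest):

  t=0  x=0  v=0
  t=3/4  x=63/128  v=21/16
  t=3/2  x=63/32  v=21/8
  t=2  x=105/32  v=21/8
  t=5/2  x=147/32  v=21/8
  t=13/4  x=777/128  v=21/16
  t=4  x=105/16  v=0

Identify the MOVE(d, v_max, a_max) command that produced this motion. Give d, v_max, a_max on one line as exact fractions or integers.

final state: t=4, x=105/16, v=0 → d = 105/16
a_max = (21/16−0)/(3/4−0) = 7/4
max v = 21/8 over t∈[3/2,5/2] → v_max = 21/8
check: 21/8·(3/2+1) = 105/16 ✓

d=105/16 v_max=21/8 a_max=7/4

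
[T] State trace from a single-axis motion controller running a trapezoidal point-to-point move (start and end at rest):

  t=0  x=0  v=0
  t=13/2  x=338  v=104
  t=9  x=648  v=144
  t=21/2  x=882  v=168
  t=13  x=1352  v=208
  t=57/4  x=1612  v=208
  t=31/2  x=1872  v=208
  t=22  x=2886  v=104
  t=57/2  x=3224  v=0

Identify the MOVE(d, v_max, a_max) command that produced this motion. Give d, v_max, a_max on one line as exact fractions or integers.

final state: t=57/2, x=3224, v=0 → d = 3224
a_max = (104−0)/(13/2−0) = 16
max v = 208 over t∈[13,31/2] → v_max = 208
check: 208·(13+5/2) = 3224 ✓

d=3224 v_max=208 a_max=16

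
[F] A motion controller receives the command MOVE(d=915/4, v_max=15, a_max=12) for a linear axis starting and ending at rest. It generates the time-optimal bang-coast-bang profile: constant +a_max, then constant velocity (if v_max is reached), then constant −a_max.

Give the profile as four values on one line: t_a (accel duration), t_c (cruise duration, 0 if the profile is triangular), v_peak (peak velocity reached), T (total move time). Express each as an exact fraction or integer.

t_a=5/4 t_c=14 v_peak=15 T=33/2

v_max²/a_max = 15²/12 = 75/4
915/4 ≥ 75/4 so v_max reached
t_a = 15/12 = 5/4; v_peak = 15
d_cruise = 915/4 − 75/4 = 210; t_c = 210/15 = 14
T = 2·5/4 + 14 = 33/2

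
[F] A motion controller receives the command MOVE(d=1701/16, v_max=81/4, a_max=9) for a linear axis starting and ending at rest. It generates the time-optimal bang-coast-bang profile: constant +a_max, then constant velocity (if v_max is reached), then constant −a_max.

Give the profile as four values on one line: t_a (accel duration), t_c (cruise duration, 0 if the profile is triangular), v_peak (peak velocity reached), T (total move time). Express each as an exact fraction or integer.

t_a=9/4 t_c=3 v_peak=81/4 T=15/2

v_max²/a_max = (81/4)²/9 = 729/16
1701/16 ≥ 729/16 ⇒ cruise phase
t_a = (81/4)/9 = 9/4; v_peak = 81/4
d_cruise = 1701/16 − 729/16 = 243/4; t_c = (243/4)/(81/4) = 3
T = 2·9/4 + 3 = 15/2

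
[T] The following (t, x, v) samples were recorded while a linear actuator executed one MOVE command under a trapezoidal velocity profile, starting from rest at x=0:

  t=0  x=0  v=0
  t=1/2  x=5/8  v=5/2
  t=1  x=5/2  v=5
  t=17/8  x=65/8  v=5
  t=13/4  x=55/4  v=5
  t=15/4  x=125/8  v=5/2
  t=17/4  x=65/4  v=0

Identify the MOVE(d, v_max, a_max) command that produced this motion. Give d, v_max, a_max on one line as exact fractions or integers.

final state: t=17/4, x=65/4, v=0 → d = 65/4
a_max = (5/2−0)/(1/2−0) = 5
max v = 5 over t∈[1,13/4] → v_max = 5
check: 5·(1+9/4) = 65/4 ✓

d=65/4 v_max=5 a_max=5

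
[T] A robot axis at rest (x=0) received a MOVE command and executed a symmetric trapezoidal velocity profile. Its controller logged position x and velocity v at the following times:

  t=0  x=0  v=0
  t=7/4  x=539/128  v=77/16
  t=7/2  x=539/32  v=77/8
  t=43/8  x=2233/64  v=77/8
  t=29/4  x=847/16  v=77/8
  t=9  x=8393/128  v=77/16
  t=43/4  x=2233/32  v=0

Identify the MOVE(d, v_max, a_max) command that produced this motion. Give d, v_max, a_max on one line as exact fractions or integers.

final state: t=43/4, x=2233/32, v=0 → d = 2233/32
a_max = (77/16−0)/(7/4−0) = 11/4
max v = 77/8 over t∈[7/2,29/4] → v_max = 77/8
check: 77/8·(7/2+15/4) = 2233/32 ✓

d=2233/32 v_max=77/8 a_max=11/4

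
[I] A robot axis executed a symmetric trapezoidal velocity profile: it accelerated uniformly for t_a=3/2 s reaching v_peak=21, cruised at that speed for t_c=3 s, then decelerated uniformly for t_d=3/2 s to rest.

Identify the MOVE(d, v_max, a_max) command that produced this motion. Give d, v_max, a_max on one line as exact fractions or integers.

a_max = 21/(3/2) = 14
d_a = ½·21·3/2 = 63/4; d_c = 21·3 = 63
d = 2·63/4 + 63 = 189/2
t_c = 3 > 0 ⇒ limit active, v_max = 21

d=189/2 v_max=21 a_max=14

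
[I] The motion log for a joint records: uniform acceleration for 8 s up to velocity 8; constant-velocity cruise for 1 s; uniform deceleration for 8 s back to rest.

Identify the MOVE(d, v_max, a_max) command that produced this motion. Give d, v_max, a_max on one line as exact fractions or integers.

d=72 v_max=8 a_max=1

a_max = 8/8 = 1
d_a = ½·8·8 = 32; d_c = 8·1 = 8
d = 2·32 + 8 = 72
t_c = 1 > 0 ⇒ limit active, v_max = 8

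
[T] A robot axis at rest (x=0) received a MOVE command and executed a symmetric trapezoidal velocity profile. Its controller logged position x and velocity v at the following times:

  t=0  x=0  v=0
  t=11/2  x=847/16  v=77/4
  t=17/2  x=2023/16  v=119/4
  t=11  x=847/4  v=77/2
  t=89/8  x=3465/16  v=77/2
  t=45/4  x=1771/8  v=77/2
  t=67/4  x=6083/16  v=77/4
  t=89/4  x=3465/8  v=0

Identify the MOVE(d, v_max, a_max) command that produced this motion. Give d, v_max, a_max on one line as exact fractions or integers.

d=3465/8 v_max=77/2 a_max=7/2

final state: t=89/4, x=3465/8, v=0 → d = 3465/8
a_max = (77/4−0)/(11/2−0) = 7/2
max v = 77/2 over t∈[11,45/4] → v_max = 77/2
check: 77/2·(11+1/4) = 3465/8 ✓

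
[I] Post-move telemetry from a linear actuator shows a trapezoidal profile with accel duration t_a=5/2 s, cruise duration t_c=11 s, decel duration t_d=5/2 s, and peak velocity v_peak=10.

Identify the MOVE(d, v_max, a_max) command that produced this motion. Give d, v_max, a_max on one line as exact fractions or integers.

d=135 v_max=10 a_max=4

a_max = 10/(5/2) = 4
d_a = ½·10·5/2 = 25/2; d_c = 10·11 = 110
d = 2·25/2 + 110 = 135
t_c = 11 > 0 → v_max = v_peak = 10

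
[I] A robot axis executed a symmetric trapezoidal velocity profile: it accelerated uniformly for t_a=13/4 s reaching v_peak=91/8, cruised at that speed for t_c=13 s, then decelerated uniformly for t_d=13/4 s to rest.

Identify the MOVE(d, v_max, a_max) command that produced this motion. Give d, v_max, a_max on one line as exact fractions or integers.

a_max = (91/8)/(13/4) = 7/2
d_a = ½·91/8·13/4 = 1183/64; d_c = 91/8·13 = 1183/8
d = 2·1183/64 + 1183/8 = 5915/32
t_c = 13 > 0 ⇒ limit active, v_max = 91/8

d=5915/32 v_max=91/8 a_max=7/2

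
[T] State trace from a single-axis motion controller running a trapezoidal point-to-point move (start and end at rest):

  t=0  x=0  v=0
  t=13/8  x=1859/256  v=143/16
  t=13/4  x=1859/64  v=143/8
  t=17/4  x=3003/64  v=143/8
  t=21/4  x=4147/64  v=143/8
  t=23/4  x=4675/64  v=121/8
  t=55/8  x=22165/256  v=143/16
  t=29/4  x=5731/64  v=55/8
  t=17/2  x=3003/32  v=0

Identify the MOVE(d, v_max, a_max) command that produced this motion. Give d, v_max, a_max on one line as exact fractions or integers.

d=3003/32 v_max=143/8 a_max=11/2

final state: t=17/2, x=3003/32, v=0 → d = 3003/32
a_max = (143/16−0)/(13/8−0) = 11/2
max v = 143/8 over t∈[13/4,21/4] → v_max = 143/8
check: 143/8·(13/4+2) = 3003/32 ✓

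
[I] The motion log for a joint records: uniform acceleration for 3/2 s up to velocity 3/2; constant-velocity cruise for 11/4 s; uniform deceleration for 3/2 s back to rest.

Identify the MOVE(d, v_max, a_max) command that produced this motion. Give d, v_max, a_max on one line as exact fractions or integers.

a_max = (3/2)/(3/2) = 1
d_a = ½·3/2·3/2 = 9/8; d_c = 3/2·11/4 = 33/8
d = 2·9/8 + 33/8 = 51/8
t_c = 11/4 > 0 → v_max = v_peak = 3/2

d=51/8 v_max=3/2 a_max=1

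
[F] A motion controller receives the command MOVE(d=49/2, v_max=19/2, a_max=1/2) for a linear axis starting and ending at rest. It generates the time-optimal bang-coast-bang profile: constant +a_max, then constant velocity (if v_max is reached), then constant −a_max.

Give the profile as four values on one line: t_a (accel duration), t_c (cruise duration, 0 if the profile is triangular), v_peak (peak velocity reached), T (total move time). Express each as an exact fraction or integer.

(v_max)²/a_max = (19/2)²/(1/2) = 361/2
49/2 < 361/2 so t_c = 0
v_peak = √(49/2·1/2) = √(49/4) = 7/2
t_a = (7/2)/(1/2) = 7; t_c = 0
T = 2·7 = 14

t_a=7 t_c=0 v_peak=7/2 T=14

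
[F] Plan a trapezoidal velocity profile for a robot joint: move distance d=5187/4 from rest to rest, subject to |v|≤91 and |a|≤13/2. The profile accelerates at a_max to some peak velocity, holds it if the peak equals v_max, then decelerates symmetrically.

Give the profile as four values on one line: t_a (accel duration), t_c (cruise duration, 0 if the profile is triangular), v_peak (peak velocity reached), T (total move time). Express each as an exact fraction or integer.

t_a=14 t_c=1/4 v_peak=91 T=113/4

vₘ²/aₘ = 91²/(13/2) = 1274
5187/4 ≥ 1274 → trapezoidal
t_a = 91/(13/2) = 14; v_peak = 91
d_cruise = 5187/4 − 1274 = 91/4; t_c = (91/4)/91 = 1/4
T = 2·14 + 1/4 = 113/4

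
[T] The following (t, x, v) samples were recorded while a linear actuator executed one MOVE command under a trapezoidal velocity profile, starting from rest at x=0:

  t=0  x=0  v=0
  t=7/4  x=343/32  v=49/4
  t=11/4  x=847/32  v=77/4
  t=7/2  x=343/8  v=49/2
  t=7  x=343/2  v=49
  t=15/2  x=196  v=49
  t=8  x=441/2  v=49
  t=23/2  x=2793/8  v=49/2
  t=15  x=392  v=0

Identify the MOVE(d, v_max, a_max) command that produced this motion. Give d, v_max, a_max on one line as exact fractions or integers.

final state: t=15, x=392, v=0 → d = 392
a_max = (49/4−0)/(7/4−0) = 7
max v = 49 over t∈[7,8] → v_max = 49
check: 49·(7+1) = 392 ✓

d=392 v_max=49 a_max=7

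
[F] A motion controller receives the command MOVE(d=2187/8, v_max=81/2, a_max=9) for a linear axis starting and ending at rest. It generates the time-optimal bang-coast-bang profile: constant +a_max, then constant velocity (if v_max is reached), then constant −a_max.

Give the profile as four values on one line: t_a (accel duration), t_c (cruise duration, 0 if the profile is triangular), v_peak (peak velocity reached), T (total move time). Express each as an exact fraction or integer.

v_max²/a_max = (81/2)²/9 = 729/4
2187/8 ≥ 729/4 ⇒ cruise phase
t_a = (81/2)/9 = 9/2; v_peak = 81/2
d_cruise = 2187/8 − 729/4 = 729/8; t_c = (729/8)/(81/2) = 9/4
T = 2·9/2 + 9/4 = 45/4

t_a=9/2 t_c=9/4 v_peak=81/2 T=45/4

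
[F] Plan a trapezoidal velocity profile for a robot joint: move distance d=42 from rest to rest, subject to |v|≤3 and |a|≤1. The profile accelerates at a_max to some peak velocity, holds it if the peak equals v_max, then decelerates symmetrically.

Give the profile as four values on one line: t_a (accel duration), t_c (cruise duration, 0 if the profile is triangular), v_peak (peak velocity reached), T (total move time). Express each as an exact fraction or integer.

t_a=3 t_c=11 v_peak=3 T=17

(v_max)²/a_max = 3²/1 = 9
42 ≥ 9 ⇒ cruise phase
t_a = 3/1 = 3; v_peak = 3
d_cruise = 42 − 9 = 33; t_c = 33/3 = 11
T = 2·3 + 11 = 17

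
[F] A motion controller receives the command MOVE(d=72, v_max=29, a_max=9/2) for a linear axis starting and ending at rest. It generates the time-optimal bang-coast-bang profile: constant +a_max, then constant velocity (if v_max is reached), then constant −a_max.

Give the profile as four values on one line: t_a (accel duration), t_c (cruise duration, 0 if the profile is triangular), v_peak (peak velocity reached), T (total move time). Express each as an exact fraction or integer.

vₘ²/aₘ = 29²/(9/2) = 1682/9
72 < 1682/9 ⇒ no cruise
v_peak = √(72·9/2) = √324 = 18
t_a = 18/(9/2) = 4; t_c = 0
T = 2·4 = 8

t_a=4 t_c=0 v_peak=18 T=8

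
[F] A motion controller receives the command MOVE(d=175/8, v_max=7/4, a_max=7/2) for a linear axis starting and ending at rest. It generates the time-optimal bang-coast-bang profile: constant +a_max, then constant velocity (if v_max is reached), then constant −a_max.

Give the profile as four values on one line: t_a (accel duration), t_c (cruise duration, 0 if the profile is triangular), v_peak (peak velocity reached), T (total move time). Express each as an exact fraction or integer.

t_a=1/2 t_c=12 v_peak=7/4 T=13

v_max²/a_max = (7/4)²/(7/2) = 7/8
175/8 ≥ 7/8 so v_max reached
t_a = (7/4)/(7/2) = 1/2; v_peak = 7/4
d_cruise = 175/8 − 7/8 = 21; t_c = 21/(7/4) = 12
T = 2·1/2 + 12 = 13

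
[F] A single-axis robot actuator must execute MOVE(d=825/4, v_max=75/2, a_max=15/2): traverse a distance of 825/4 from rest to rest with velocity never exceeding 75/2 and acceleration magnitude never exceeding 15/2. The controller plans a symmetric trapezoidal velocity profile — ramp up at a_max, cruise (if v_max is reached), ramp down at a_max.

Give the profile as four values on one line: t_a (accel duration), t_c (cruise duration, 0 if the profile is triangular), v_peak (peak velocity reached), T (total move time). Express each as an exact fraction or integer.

t_a=5 t_c=1/2 v_peak=75/2 T=21/2

v_max²/a_max = (75/2)²/(15/2) = 375/2
825/4 ≥ 375/2 ⇒ cruise phase
t_a = (75/2)/(15/2) = 5; v_peak = 75/2
d_cruise = 825/4 − 375/2 = 75/4; t_c = (75/4)/(75/2) = 1/2
T = 2·5 + 1/2 = 21/2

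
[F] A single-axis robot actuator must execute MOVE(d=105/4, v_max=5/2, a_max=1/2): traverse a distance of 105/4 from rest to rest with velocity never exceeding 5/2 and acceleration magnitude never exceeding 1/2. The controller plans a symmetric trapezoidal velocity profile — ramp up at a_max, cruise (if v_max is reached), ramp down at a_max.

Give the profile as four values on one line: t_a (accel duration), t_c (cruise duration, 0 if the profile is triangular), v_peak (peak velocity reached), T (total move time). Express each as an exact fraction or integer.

t_a=5 t_c=11/2 v_peak=5/2 T=31/2

vₘ²/aₘ = (5/2)²/(1/2) = 25/2
105/4 ≥ 25/2 → trapezoidal
t_a = (5/2)/(1/2) = 5; v_peak = 5/2
d_cruise = 105/4 − 25/2 = 55/4; t_c = (55/4)/(5/2) = 11/2
T = 2·5 + 11/2 = 31/2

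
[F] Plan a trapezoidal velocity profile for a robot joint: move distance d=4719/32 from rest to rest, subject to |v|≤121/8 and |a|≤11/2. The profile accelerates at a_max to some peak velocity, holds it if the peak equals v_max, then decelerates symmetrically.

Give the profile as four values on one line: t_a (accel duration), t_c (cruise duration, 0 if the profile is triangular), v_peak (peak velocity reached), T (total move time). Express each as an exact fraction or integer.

t_a=11/4 t_c=7 v_peak=121/8 T=25/2

vₘ²/aₘ = (121/8)²/(11/2) = 1331/32
4719/32 ≥ 1331/32 so v_max reached
t_a = (121/8)/(11/2) = 11/4; v_peak = 121/8
d_cruise = 4719/32 − 1331/32 = 847/8; t_c = (847/8)/(121/8) = 7
T = 2·11/4 + 7 = 25/2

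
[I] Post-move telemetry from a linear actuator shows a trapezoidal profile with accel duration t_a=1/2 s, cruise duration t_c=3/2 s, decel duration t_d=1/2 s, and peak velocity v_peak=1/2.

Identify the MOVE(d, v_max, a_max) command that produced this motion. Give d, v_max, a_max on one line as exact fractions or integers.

a_max = (1/2)/(1/2) = 1
d_a = ½·1/2·1/2 = 1/8; d_c = 1/2·3/2 = 3/4
d = 2·1/8 + 3/4 = 1
t_c = 3/2 > 0 ⇒ limit active, v_max = 1/2

d=1 v_max=1/2 a_max=1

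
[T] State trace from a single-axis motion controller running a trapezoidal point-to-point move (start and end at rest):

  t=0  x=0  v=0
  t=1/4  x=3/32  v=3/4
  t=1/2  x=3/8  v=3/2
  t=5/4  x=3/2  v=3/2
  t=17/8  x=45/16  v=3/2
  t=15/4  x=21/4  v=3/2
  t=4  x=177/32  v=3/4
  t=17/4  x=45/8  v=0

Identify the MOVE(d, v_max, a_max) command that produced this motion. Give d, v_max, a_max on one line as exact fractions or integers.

d=45/8 v_max=3/2 a_max=3

final state: t=17/4, x=45/8, v=0 → d = 45/8
a_max = (3/4−0)/(1/4−0) = 3
max v = 3/2 over t∈[1/2,15/4] → v_max = 3/2
check: 3/2·(1/2+13/4) = 45/8 ✓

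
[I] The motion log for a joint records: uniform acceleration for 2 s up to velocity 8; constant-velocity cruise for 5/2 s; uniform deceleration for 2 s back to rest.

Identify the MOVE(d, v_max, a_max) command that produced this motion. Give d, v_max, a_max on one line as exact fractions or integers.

a_max = 8/2 = 4
d_a = ½·8·2 = 8; d_c = 8·5/2 = 20
d = 2·8 + 20 = 36
t_c = 5/2 > 0 ⇒ limit active, v_max = 8

d=36 v_max=8 a_max=4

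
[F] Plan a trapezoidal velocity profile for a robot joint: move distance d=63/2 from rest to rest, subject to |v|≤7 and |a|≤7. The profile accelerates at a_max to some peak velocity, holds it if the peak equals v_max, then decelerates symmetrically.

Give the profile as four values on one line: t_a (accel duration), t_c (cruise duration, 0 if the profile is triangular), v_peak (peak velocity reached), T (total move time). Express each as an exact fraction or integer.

t_a=1 t_c=7/2 v_peak=7 T=11/2

(v_max)²/a_max = 7²/7 = 7
63/2 ≥ 7 ⇒ cruise phase
t_a = 7/7 = 1; v_peak = 7
d_cruise = 63/2 − 7 = 49/2; t_c = (49/2)/7 = 7/2
T = 2·1 + 7/2 = 11/2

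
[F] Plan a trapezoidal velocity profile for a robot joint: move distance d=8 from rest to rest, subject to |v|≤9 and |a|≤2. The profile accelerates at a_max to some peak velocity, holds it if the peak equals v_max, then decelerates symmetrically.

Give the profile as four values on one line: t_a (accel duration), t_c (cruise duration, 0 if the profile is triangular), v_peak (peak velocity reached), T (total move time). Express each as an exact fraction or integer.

(v_max)²/a_max = 9²/2 = 81/2
8 < 81/2 so t_c = 0
v_peak = √(8·2) = √16 = 4
t_a = 4/2 = 2; t_c = 0
T = 2·2 = 4

t_a=2 t_c=0 v_peak=4 T=4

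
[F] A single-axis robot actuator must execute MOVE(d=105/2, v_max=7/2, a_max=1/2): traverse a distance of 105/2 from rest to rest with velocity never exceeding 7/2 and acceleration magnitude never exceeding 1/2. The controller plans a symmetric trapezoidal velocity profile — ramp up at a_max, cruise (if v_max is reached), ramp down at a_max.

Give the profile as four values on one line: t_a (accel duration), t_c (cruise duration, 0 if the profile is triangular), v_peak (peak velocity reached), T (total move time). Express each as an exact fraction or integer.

(v_max)²/a_max = (7/2)²/(1/2) = 49/2
105/2 ≥ 49/2 → trapezoidal
t_a = (7/2)/(1/2) = 7; v_peak = 7/2
d_cruise = 105/2 − 49/2 = 28; t_c = 28/(7/2) = 8
T = 2·7 + 8 = 22

t_a=7 t_c=8 v_peak=7/2 T=22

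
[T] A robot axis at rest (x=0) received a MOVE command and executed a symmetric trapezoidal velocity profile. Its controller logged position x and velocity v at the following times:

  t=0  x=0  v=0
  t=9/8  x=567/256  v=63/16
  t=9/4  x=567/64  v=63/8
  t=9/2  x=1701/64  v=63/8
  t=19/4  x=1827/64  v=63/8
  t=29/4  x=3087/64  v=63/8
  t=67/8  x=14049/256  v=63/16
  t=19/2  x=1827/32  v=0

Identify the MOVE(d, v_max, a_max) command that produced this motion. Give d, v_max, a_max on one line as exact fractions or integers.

d=1827/32 v_max=63/8 a_max=7/2

final state: t=19/2, x=1827/32, v=0 → d = 1827/32
a_max = (63/16−0)/(9/8−0) = 7/2
max v = 63/8 over t∈[9/4,29/4] → v_max = 63/8
check: 63/8·(9/4+5) = 1827/32 ✓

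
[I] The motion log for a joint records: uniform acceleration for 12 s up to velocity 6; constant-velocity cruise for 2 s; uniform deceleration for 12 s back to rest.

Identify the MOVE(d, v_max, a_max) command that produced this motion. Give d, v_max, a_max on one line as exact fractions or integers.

a_max = 6/12 = 1/2
d_a = ½·6·12 = 36; d_c = 6·2 = 12
d = 2·36 + 12 = 84
t_c = 2 > 0 → v_max = v_peak = 6

d=84 v_max=6 a_max=1/2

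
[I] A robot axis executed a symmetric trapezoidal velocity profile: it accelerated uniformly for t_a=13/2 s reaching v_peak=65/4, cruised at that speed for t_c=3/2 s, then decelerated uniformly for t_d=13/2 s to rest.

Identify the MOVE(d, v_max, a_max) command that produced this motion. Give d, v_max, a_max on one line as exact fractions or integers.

d=130 v_max=65/4 a_max=5/2

a_max = (65/4)/(13/2) = 5/2
d_a = ½·65/4·13/2 = 845/16; d_c = 65/4·3/2 = 195/8
d = 2·845/16 + 195/8 = 130
t_c = 3/2 > 0 ⇒ limit active, v_max = 65/4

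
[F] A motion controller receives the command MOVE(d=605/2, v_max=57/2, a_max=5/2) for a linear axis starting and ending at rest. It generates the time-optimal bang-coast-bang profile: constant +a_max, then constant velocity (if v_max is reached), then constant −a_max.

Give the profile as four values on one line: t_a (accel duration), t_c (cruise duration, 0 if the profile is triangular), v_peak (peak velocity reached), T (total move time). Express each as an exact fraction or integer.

v_max²/a_max = (57/2)²/(5/2) = 3249/10
605/2 < 3249/10 → triangular
v_peak = √(605/2·5/2) = √(3025/4) = 55/2
t_a = (55/2)/(5/2) = 11; t_c = 0
T = 2·11 = 22

t_a=11 t_c=0 v_peak=55/2 T=22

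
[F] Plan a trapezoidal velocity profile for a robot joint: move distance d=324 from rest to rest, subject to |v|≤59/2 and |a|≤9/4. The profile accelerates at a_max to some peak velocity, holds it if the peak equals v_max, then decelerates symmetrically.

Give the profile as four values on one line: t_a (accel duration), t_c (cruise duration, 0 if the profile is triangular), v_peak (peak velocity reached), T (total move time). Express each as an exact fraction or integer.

(v_max)²/a_max = (59/2)²/(9/4) = 3481/9
324 < 3481/9 → triangular
v_peak = √(324·9/4) = √729 = 27
t_a = 27/(9/4) = 12; t_c = 0
T = 2·12 = 24

t_a=12 t_c=0 v_peak=27 T=24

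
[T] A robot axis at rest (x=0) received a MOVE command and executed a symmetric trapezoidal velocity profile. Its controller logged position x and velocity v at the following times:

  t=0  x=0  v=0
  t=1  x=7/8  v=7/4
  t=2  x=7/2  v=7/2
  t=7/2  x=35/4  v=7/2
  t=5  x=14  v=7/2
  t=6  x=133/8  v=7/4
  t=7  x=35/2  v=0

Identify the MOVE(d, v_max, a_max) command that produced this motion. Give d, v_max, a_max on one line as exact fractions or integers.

d=35/2 v_max=7/2 a_max=7/4

final state: t=7, x=35/2, v=0 → d = 35/2
a_max = (7/4−0)/(1−0) = 7/4
max v = 7/2 over t∈[2,5] → v_max = 7/2
check: 7/2·(2+3) = 35/2 ✓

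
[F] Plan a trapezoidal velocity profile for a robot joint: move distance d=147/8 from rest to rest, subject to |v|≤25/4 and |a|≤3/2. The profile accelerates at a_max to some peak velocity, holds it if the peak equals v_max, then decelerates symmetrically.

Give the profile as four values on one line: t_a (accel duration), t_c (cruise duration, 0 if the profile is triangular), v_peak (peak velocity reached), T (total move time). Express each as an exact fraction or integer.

t_a=7/2 t_c=0 v_peak=21/4 T=7

(v_max)²/a_max = (25/4)²/(3/2) = 625/24
147/8 < 625/24 ⇒ no cruise
v_peak = √(147/8·3/2) = √(441/16) = 21/4
t_a = (21/4)/(3/2) = 7/2; t_c = 0
T = 2·7/2 = 7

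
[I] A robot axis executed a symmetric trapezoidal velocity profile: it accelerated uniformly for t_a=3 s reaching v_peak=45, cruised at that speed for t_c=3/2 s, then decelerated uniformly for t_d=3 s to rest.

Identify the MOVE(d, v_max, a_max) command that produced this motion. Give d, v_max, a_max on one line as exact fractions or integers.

d=405/2 v_max=45 a_max=15

a_max = 45/3 = 15
d_a = ½·45·3 = 135/2; d_c = 45·3/2 = 135/2
d = 2·135/2 + 135/2 = 405/2
t_c = 3/2 > 0 → v_max = v_peak = 45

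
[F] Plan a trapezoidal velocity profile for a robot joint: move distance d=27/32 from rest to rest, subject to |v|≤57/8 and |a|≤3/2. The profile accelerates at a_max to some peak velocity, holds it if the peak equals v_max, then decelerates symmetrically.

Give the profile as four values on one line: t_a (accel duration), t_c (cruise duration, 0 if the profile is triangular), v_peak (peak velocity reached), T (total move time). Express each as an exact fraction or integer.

t_a=3/4 t_c=0 v_peak=9/8 T=3/2

(v_max)²/a_max = (57/8)²/(3/2) = 1083/32
27/32 < 1083/32 ⇒ no cruise
v_peak = √(27/32·3/2) = √(81/64) = 9/8
t_a = (9/8)/(3/2) = 3/4; t_c = 0
T = 2·3/4 = 3/2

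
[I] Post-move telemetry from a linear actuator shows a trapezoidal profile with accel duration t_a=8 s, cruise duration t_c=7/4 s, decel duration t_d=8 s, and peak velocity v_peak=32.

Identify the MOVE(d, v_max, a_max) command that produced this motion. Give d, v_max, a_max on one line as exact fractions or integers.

d=312 v_max=32 a_max=4

a_max = 32/8 = 4
d_a = ½·32·8 = 128; d_c = 32·7/4 = 56
d = 2·128 + 56 = 312
t_c = 7/4 > 0 ⇒ limit active, v_max = 32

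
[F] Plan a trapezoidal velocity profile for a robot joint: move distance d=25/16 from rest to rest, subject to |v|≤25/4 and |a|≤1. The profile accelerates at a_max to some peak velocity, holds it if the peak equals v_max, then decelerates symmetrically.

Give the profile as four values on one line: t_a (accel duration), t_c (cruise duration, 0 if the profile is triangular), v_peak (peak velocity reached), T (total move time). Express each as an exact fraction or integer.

v_max²/a_max = (25/4)²/1 = 625/16
25/16 < 625/16 ⇒ no cruise
v_peak = √(25/16·1) = √(25/16) = 5/4
t_a = (5/4)/1 = 5/4; t_c = 0
T = 2·5/4 = 5/2

t_a=5/4 t_c=0 v_peak=5/4 T=5/2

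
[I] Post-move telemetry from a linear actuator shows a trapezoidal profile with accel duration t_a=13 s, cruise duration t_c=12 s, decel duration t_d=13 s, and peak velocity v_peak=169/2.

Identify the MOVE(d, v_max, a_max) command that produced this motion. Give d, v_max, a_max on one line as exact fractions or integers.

a_max = (169/2)/13 = 13/2
d_a = ½·169/2·13 = 2197/4; d_c = 169/2·12 = 1014
d = 2·2197/4 + 1014 = 4225/2
t_c = 12 > 0 ⇒ limit active, v_max = 169/2

d=4225/2 v_max=169/2 a_max=13/2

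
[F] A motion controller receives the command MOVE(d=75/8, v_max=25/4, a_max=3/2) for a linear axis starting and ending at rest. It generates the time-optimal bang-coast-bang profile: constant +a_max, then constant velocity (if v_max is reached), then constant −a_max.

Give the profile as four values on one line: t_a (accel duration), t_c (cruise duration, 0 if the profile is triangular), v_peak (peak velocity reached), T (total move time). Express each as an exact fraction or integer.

(v_max)²/a_max = (25/4)²/(3/2) = 625/24
75/8 < 625/24 so t_c = 0
v_peak = √(75/8·3/2) = √(225/16) = 15/4
t_a = (15/4)/(3/2) = 5/2; t_c = 0
T = 2·5/2 = 5

t_a=5/2 t_c=0 v_peak=15/4 T=5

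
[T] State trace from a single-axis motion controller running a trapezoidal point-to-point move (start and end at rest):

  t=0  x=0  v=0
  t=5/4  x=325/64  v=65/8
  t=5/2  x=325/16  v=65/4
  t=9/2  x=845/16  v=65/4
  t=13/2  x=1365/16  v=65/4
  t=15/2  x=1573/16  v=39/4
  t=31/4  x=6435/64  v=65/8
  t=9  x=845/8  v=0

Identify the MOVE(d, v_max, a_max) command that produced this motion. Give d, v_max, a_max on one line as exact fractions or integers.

final state: t=9, x=845/8, v=0 → d = 845/8
a_max = (65/8−0)/(5/4−0) = 13/2
max v = 65/4 over t∈[5/2,13/2] → v_max = 65/4
check: 65/4·(5/2+4) = 845/8 ✓

d=845/8 v_max=65/4 a_max=13/2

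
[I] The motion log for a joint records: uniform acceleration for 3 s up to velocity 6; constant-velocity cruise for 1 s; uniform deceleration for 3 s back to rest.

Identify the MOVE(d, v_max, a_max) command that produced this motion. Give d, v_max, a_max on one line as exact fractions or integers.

d=24 v_max=6 a_max=2

a_max = 6/3 = 2
d_a = ½·6·3 = 9; d_c = 6·1 = 6
d = 2·9 + 6 = 24
t_c = 1 > 0 so v_max = 6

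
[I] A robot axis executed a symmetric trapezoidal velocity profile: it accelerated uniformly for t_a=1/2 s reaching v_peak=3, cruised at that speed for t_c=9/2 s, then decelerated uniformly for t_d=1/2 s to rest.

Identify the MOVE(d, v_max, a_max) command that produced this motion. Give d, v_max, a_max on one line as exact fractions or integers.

a_max = 3/(1/2) = 6
d_a = ½·3·1/2 = 3/4; d_c = 3·9/2 = 27/2
d = 2·3/4 + 27/2 = 15
t_c = 9/2 > 0 ⇒ limit active, v_max = 3

d=15 v_max=3 a_max=6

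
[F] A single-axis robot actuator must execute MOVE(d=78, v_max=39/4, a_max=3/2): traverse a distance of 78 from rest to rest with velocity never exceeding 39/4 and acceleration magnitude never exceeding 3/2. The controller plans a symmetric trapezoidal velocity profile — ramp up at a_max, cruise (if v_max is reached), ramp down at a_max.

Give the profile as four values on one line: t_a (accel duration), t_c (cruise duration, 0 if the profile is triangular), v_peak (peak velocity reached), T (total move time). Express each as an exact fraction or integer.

t_a=13/2 t_c=3/2 v_peak=39/4 T=29/2

(v_max)²/a_max = (39/4)²/(3/2) = 507/8
78 ≥ 507/8 ⇒ cruise phase
t_a = (39/4)/(3/2) = 13/2; v_peak = 39/4
d_cruise = 78 − 507/8 = 117/8; t_c = (117/8)/(39/4) = 3/2
T = 2·13/2 + 3/2 = 29/2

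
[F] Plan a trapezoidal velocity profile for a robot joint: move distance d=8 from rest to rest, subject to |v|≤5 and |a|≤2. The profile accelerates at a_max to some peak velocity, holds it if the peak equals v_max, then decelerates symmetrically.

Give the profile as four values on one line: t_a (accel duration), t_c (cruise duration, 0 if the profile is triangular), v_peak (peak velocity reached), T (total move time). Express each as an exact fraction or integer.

t_a=2 t_c=0 v_peak=4 T=4

vₘ²/aₘ = 5²/2 = 25/2
8 < 25/2 ⇒ no cruise
v_peak = √(8·2) = √16 = 4
t_a = 4/2 = 2; t_c = 0
T = 2·2 = 4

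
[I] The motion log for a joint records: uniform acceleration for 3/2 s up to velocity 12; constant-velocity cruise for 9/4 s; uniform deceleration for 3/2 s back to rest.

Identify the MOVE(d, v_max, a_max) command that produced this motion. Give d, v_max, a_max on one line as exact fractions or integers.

d=45 v_max=12 a_max=8

a_max = 12/(3/2) = 8
d_a = ½·12·3/2 = 9; d_c = 12·9/4 = 27
d = 2·9 + 27 = 45
t_c = 9/4 > 0 ⇒ limit active, v_max = 12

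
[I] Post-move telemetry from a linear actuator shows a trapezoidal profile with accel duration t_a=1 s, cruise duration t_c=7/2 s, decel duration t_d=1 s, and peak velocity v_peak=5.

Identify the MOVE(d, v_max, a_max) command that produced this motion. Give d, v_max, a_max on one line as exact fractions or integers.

d=45/2 v_max=5 a_max=5

a_max = 5/1 = 5
d_a = ½·5·1 = 5/2; d_c = 5·7/2 = 35/2
d = 2·5/2 + 35/2 = 45/2
t_c = 7/2 > 0 so v_max = 5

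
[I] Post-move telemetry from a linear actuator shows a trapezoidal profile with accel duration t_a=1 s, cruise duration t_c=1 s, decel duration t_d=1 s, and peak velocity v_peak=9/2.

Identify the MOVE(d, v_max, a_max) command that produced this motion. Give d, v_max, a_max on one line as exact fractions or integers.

d=9 v_max=9/2 a_max=9/2

a_max = (9/2)/1 = 9/2
d_a = ½·9/2·1 = 9/4; d_c = 9/2·1 = 9/2
d = 2·9/4 + 9/2 = 9
t_c = 1 > 0 so v_max = 9/2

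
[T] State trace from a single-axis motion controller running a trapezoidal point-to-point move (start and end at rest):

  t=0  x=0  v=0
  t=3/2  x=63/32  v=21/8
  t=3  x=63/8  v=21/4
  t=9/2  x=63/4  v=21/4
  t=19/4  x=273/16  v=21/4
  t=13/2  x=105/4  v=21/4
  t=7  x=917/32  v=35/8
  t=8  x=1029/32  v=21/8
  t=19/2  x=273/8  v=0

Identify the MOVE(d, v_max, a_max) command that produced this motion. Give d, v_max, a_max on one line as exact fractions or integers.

d=273/8 v_max=21/4 a_max=7/4

final state: t=19/2, x=273/8, v=0 → d = 273/8
a_max = (21/8−0)/(3/2−0) = 7/4
max v = 21/4 over t∈[3,13/2] → v_max = 21/4
check: 21/4·(3+7/2) = 273/8 ✓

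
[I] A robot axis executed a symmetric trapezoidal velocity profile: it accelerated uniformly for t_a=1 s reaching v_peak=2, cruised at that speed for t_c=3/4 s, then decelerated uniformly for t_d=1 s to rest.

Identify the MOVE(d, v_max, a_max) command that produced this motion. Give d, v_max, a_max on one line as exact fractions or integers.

a_max = 2/1 = 2
d_a = ½·2·1 = 1; d_c = 2·3/4 = 3/2
d = 2·1 + 3/2 = 7/2
t_c = 3/4 > 0 so v_max = 2

d=7/2 v_max=2 a_max=2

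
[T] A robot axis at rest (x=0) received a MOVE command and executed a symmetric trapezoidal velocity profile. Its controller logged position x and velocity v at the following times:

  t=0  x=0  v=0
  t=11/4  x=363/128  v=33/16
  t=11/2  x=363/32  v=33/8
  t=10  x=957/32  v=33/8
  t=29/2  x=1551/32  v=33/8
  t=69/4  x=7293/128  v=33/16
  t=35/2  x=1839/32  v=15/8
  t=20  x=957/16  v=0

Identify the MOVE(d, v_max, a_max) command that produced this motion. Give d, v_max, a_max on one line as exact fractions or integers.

final state: t=20, x=957/16, v=0 → d = 957/16
a_max = (33/16−0)/(11/4−0) = 3/4
max v = 33/8 over t∈[11/2,29/2] → v_max = 33/8
check: 33/8·(11/2+9) = 957/16 ✓

d=957/16 v_max=33/8 a_max=3/4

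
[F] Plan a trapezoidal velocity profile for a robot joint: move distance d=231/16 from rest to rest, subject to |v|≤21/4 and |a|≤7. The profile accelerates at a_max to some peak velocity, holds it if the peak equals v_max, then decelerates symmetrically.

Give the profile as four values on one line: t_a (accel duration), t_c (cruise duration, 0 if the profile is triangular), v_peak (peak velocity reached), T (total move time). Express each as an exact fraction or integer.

(v_max)²/a_max = (21/4)²/7 = 63/16
231/16 ≥ 63/16 so v_max reached
t_a = (21/4)/7 = 3/4; v_peak = 21/4
d_cruise = 231/16 − 63/16 = 21/2; t_c = (21/2)/(21/4) = 2
T = 2·3/4 + 2 = 7/2

t_a=3/4 t_c=2 v_peak=21/4 T=7/2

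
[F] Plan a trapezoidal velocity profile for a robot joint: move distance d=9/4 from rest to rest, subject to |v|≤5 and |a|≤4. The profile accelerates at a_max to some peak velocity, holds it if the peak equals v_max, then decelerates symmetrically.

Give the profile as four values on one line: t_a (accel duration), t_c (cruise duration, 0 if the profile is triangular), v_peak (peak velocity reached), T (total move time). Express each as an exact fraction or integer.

t_a=3/4 t_c=0 v_peak=3 T=3/2

(v_max)²/a_max = 5²/4 = 25/4
9/4 < 25/4 → triangular
v_peak = √(9/4·4) = √9 = 3
t_a = 3/4; t_c = 0
T = 2·3/4 = 3/2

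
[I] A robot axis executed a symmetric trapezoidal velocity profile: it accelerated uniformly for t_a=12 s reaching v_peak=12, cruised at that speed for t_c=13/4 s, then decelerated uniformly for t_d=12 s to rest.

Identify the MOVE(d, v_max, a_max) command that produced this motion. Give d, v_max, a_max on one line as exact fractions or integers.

d=183 v_max=12 a_max=1

a_max = 12/12 = 1
d_a = ½·12·12 = 72; d_c = 12·13/4 = 39
d = 2·72 + 39 = 183
t_c = 13/4 > 0 → v_max = v_peak = 12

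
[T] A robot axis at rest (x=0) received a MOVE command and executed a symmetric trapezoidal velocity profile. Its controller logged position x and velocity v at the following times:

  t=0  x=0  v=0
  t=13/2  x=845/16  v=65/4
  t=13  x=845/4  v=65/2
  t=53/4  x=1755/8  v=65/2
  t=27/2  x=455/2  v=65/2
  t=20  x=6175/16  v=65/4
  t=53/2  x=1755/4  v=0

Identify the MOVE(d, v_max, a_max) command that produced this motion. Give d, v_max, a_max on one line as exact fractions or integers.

final state: t=53/2, x=1755/4, v=0 → d = 1755/4
a_max = (65/4−0)/(13/2−0) = 5/2
max v = 65/2 over t∈[13,27/2] → v_max = 65/2
check: 65/2·(13+1/2) = 1755/4 ✓

d=1755/4 v_max=65/2 a_max=5/2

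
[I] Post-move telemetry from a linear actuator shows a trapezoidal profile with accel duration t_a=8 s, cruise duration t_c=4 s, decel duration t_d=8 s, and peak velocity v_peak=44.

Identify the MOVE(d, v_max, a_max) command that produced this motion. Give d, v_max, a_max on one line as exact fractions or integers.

d=528 v_max=44 a_max=11/2

a_max = 44/8 = 11/2
d_a = ½·44·8 = 176; d_c = 44·4 = 176
d = 2·176 + 176 = 528
t_c = 4 > 0 → v_max = v_peak = 44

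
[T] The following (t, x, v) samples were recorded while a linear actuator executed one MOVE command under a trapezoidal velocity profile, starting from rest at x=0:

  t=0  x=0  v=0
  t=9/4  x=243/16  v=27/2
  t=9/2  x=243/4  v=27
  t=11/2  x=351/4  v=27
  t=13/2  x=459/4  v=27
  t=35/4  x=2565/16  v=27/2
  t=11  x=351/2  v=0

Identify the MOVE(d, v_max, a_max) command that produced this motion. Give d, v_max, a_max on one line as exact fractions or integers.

d=351/2 v_max=27 a_max=6

final state: t=11, x=351/2, v=0 → d = 351/2
a_max = (27/2−0)/(9/4−0) = 6
max v = 27 over t∈[9/2,13/2] → v_max = 27
check: 27·(9/2+2) = 351/2 ✓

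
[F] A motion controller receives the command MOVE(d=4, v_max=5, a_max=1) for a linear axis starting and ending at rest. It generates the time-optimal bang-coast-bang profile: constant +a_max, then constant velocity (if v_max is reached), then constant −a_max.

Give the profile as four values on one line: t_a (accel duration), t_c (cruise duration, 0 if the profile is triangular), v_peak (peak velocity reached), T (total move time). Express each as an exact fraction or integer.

(v_max)²/a_max = 5²/1 = 25
4 < 25 → triangular
v_peak = √(4·1) = √4 = 2
t_a = 2/1 = 2; t_c = 0
T = 2·2 = 4

t_a=2 t_c=0 v_peak=2 T=4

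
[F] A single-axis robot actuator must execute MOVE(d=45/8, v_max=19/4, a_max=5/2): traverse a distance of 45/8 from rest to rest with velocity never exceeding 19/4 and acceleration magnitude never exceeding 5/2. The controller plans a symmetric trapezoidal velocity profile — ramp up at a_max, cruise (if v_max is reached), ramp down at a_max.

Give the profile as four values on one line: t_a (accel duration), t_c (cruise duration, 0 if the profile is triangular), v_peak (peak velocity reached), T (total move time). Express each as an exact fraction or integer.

t_a=3/2 t_c=0 v_peak=15/4 T=3

vₘ²/aₘ = (19/4)²/(5/2) = 361/40
45/8 < 361/40 → triangular
v_peak = √(45/8·5/2) = √(225/16) = 15/4
t_a = (15/4)/(5/2) = 3/2; t_c = 0
T = 2·3/2 = 3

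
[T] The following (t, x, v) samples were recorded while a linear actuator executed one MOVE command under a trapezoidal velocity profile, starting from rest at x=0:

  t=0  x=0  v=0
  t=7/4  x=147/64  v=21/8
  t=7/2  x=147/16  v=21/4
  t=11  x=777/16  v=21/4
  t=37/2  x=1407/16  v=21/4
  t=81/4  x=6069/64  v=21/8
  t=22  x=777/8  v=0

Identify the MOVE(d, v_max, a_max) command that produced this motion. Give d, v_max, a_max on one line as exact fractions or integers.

d=777/8 v_max=21/4 a_max=3/2

final state: t=22, x=777/8, v=0 → d = 777/8
a_max = (21/8−0)/(7/4−0) = 3/2
max v = 21/4 over t∈[7/2,37/2] → v_max = 21/4
check: 21/4·(7/2+15) = 777/8 ✓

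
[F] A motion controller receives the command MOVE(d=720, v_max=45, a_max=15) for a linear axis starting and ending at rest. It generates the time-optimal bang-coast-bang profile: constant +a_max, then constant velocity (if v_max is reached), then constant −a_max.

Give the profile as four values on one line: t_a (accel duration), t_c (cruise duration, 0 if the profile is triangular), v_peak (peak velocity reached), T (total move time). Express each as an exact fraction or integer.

v_max²/a_max = 45²/15 = 135
720 ≥ 135 → trapezoidal
t_a = 45/15 = 3; v_peak = 45
d_cruise = 720 − 135 = 585; t_c = 585/45 = 13
T = 2·3 + 13 = 19

t_a=3 t_c=13 v_peak=45 T=19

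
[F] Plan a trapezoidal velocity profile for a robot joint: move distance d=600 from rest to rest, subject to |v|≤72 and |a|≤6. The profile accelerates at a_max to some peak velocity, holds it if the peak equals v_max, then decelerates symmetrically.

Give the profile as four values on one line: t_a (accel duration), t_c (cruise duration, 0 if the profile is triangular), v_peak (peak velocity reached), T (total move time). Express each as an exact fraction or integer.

t_a=10 t_c=0 v_peak=60 T=20

(v_max)²/a_max = 72²/6 = 864
600 < 864 ⇒ no cruise
v_peak = √(600·6) = √3600 = 60
t_a = 60/6 = 10; t_c = 0
T = 2·10 = 20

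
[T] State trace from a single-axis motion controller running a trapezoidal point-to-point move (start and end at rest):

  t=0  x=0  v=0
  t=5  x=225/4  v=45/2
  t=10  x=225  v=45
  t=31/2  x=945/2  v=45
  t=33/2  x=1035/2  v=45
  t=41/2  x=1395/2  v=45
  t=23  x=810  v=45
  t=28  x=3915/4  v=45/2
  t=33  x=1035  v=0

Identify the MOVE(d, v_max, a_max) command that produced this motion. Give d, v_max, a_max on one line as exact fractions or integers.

final state: t=33, x=1035, v=0 → d = 1035
a_max = (45/2−0)/(5−0) = 9/2
max v = 45 over t∈[10,23] → v_max = 45
check: 45·(10+13) = 1035 ✓

d=1035 v_max=45 a_max=9/2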